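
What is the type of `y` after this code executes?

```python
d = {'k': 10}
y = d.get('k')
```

dict.get() returns the value (int) when key is found

int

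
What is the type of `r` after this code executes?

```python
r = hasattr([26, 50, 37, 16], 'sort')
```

hasattr() returns bool

bool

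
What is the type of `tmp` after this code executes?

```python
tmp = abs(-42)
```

abs() of int returns int

int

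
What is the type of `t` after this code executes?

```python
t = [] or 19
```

'or' returns first truthy value (19, which is int)

int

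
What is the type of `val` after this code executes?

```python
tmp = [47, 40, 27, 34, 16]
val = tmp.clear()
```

list.clear() returns None

NoneType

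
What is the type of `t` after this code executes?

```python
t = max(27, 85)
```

max() of ints returns int

int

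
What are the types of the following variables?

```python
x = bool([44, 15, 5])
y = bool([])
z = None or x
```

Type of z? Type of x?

None or <bool> returns the bool; bool() returns bool

bool, bool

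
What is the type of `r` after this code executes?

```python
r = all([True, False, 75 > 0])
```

all() returns bool

bool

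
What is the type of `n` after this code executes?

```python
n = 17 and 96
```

'and' returns the last value when all truthy (96, which is int)

int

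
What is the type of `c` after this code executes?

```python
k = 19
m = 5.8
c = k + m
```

int + float returns float (19 + 5.8 = 24.8)

float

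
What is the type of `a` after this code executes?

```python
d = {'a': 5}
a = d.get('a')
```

dict.get() returns the value (int) when key is found

int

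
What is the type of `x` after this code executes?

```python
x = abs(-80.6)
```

abs() of float returns float

float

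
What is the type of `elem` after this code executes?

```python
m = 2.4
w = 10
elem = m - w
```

float - int returns float (2.4 - 10 = -7.6)

float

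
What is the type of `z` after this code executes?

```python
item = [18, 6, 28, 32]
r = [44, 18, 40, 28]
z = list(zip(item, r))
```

list(zip(...)) returns a list of tuples

list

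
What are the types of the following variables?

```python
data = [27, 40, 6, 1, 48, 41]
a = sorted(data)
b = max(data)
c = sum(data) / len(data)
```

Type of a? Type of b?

sorted() returns list; max of ints returns int

list, int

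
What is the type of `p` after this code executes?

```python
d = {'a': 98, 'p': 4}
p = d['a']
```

Accessing dict[str, int] with key 'a' returns int value 98

int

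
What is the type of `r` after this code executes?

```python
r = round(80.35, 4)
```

round() with ndigits arg returns float

float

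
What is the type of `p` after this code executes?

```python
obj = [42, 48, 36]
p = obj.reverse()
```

list.reverse() returns None

NoneType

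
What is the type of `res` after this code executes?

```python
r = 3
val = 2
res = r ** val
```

int ** positive int returns int (3 ** 2 = 9)

int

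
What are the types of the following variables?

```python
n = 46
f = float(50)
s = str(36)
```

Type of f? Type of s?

f is float; s is str

float, str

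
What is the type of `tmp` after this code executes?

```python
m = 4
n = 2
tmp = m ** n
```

int ** positive int returns int (4 ** 2 = 16)

int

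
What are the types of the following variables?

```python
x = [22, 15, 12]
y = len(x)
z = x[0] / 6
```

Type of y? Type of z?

len() returns int; int / int returns float

int, float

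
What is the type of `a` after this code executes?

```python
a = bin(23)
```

bin() returns str representation

str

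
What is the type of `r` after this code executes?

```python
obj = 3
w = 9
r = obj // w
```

int // int returns int (3 // 9 = 0)

int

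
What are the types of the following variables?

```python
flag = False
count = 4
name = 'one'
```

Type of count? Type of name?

count is int; name is str

int, str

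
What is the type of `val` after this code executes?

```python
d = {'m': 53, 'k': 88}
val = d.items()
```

dict.items() returns a dict_items view

dict_items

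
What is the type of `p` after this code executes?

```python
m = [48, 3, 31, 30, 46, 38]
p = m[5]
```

Indexing a list of ints returns int (m[5] = 38)

int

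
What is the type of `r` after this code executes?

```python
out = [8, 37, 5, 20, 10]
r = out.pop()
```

list.pop() returns the popped element (int here)

int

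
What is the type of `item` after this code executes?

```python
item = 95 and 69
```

'and' returns the last value when all truthy (69, which is int)

int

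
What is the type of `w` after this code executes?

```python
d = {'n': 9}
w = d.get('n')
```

dict.get() returns the value (int) when key is found

int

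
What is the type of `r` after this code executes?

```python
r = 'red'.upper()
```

str.upper() returns str

str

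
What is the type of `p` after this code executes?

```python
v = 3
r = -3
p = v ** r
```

int ** negative int returns float

float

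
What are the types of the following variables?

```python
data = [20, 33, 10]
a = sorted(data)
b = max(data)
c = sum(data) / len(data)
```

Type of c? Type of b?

int / int returns float; max of ints returns int

float, int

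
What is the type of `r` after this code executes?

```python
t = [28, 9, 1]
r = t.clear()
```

list.clear() returns None

NoneType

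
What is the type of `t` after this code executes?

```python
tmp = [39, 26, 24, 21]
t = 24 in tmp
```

'in' operator returns bool

bool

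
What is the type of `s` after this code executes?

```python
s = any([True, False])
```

any() returns bool

bool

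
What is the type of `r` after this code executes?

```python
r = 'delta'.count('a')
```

str.count() returns int

int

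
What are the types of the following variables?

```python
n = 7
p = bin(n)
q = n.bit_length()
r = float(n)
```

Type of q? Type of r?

int.bit_length() returns int; float() returns float

int, float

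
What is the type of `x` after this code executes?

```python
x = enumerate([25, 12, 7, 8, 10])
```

enumerate() returns an enumerate iterator object

enumerate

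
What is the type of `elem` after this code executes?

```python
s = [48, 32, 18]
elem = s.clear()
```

list.clear() returns None

NoneType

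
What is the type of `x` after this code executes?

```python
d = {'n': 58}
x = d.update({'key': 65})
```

dict.update() returns None

NoneType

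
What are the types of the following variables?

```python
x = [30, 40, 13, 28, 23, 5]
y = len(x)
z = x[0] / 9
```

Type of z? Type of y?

int / int returns float; len() returns int

float, int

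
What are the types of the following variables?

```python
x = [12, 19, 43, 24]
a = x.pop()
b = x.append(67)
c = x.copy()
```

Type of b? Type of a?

list.append() returns None; list.pop() returns the element (int)

NoneType, int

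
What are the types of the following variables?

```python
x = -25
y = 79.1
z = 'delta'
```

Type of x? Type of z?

x is int; z is str

int, str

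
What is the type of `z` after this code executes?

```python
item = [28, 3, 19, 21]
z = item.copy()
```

list.copy() returns list

list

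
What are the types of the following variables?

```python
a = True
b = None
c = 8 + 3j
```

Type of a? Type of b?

a is bool; b is NoneType

bool, NoneType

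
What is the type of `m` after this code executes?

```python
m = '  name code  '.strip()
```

str.strip() returns str

str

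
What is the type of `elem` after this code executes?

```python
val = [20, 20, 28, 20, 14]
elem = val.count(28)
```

list.count() returns int

int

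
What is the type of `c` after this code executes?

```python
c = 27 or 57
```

'or' returns the first truthy value (27, which is int)

int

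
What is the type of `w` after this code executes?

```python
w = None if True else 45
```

Ternary: condition is True, if branch (None) taken → NoneType

NoneType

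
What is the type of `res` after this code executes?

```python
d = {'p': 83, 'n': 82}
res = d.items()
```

dict.items() returns a dict_items view

dict_items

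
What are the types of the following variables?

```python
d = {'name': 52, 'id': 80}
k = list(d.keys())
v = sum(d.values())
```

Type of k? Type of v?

list(...) returns list; sum of int values returns int

list, int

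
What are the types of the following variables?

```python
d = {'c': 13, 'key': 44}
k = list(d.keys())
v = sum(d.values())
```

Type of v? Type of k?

sum of int values returns int; list(...) returns list

int, list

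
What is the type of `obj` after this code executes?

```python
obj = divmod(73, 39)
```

divmod() returns a tuple (quotient, remainder)

tuple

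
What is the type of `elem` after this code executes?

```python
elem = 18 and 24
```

'and' returns the last value when all truthy (24, which is int)

int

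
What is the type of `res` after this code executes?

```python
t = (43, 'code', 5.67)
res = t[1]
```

Index 1 of tuple is 'code' which is str

str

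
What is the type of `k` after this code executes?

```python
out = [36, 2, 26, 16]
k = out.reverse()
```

list.reverse() returns None

NoneType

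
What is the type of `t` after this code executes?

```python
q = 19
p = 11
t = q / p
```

int / int always returns float in Python 3 (19 / 11 = 1.72727)

float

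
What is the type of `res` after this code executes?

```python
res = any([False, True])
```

any() returns bool

bool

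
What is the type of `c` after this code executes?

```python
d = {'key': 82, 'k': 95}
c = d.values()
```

.values() returns a dict_values view object

dict_values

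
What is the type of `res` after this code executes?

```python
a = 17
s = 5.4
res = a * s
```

int * float returns float (17 * 5.4 = 91.8)

float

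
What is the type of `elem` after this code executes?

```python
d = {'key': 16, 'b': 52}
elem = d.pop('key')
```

dict.pop() returns the value (int)

int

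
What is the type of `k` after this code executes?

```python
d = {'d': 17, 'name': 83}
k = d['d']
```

Accessing dict[str, int] with key 'd' returns int value 17

int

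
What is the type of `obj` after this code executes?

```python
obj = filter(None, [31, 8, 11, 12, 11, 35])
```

filter() returns a filter iterator object

filter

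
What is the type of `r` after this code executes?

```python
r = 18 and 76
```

'and' returns the last value when all truthy (76, which is int)

int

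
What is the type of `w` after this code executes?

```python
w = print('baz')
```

print() returns None

NoneType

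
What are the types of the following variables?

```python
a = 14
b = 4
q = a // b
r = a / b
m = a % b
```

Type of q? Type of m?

int // int returns int; int % int returns int

int, int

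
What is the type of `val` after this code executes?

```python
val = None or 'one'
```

'or' with None returns the other value ('one', str)

str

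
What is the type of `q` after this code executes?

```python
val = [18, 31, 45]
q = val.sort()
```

list.sort() returns None (sorts in place)

NoneType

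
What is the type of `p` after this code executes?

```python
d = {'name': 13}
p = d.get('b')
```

dict.get() returns None when key 'b' is not found and no default given

NoneType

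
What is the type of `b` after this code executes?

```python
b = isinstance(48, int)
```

isinstance() returns bool

bool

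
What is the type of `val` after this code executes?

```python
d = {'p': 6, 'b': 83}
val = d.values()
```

.values() returns a dict_values view object

dict_values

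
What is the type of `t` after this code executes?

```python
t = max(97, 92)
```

max() of ints returns int

int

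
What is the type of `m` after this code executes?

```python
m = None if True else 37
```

Ternary: condition is True, if branch (None) taken → NoneType

NoneType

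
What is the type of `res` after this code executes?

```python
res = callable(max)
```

callable() returns bool

bool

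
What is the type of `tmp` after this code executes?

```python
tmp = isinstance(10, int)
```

isinstance() returns bool

bool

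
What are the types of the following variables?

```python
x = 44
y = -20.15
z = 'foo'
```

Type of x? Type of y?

x is int; y is float

int, float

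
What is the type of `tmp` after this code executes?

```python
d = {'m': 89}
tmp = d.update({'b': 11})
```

dict.update() returns None

NoneType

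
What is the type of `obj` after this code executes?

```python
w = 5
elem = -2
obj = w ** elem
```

int ** negative int returns float

float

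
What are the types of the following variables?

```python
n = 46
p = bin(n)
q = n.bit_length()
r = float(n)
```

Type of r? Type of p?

float() returns float; bin() returns str

float, str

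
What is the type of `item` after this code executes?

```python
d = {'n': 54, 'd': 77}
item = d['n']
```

Accessing dict[str, int] with key 'n' returns int value 54

int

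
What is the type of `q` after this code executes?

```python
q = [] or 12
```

'or' returns first truthy value (12, which is int)

int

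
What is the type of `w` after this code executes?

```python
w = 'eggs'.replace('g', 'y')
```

str.replace() returns str

str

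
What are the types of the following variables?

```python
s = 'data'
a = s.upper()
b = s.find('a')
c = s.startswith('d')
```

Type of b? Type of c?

str.find() returns int; str.startswith() returns bool

int, bool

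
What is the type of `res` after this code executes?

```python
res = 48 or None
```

'or' returns first truthy value (48, int)

int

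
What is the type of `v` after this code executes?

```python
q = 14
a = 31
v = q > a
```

Comparison operators return bool

bool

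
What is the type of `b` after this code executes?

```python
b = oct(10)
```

oct() returns str representation

str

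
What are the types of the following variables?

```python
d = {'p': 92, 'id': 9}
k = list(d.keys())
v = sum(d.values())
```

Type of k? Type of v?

list(...) returns list; sum of int values returns int

list, int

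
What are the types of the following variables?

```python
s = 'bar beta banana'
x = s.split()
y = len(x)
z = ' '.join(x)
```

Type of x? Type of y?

str.split() returns list; len() returns int

list, int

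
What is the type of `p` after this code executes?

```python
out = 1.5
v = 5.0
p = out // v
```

float // float returns float (floor division preserves float type)

float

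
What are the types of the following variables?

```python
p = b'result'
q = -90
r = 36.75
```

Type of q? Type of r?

q is int; r is float

int, float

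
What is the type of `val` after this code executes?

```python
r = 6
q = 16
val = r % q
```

int % int returns int (6 % 16 = 6)

int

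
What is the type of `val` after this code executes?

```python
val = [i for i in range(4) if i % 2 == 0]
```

A list comprehension [...] produces a list

list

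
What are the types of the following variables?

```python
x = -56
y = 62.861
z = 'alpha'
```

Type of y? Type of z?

y is float; z is str

float, str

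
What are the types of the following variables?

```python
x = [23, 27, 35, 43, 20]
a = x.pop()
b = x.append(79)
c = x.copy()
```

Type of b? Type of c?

list.append() returns None; list.copy() returns list

NoneType, list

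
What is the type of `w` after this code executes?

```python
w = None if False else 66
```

Ternary: condition is False, else branch (66) taken → int

int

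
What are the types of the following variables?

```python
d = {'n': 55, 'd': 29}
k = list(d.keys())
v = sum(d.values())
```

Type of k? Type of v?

list(...) returns list; sum of int values returns int

list, int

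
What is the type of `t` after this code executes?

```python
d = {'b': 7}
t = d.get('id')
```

dict.get() returns None when key 'id' is not found and no default given

NoneType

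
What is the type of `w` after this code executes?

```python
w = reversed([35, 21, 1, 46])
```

reversed() on a list returns a list_reverseiterator

list_reverseiterator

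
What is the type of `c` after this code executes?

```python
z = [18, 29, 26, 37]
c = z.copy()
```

list.copy() returns list

list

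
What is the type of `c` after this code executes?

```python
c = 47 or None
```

'or' returns first truthy value (47, int)

int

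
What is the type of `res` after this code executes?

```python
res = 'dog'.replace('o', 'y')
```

str.replace() returns str

str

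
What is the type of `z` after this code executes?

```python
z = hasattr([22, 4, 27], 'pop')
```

hasattr() returns bool

bool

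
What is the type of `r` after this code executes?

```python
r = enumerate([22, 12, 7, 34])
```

enumerate() returns an enumerate iterator object

enumerate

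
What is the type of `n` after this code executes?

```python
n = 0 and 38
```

'and' returns the first falsy value (0, which is int)

int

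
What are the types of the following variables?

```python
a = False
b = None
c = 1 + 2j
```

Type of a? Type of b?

a is bool; b is NoneType

bool, NoneType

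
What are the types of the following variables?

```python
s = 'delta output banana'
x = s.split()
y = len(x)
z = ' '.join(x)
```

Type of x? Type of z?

str.split() returns list; str.join() returns str

list, str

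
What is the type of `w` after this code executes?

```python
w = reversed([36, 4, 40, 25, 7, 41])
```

reversed() on a list returns a list_reverseiterator

list_reverseiterator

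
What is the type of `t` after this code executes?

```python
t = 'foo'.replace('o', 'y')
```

str.replace() returns str

str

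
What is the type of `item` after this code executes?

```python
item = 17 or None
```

'or' returns first truthy value (17, int)

int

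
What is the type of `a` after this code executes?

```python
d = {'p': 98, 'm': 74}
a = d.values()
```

.values() returns a dict_values view object

dict_values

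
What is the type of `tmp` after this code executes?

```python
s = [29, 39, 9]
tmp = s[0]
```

Indexing a list of ints returns int (s[0] = 29)

int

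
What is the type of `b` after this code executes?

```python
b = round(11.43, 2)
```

round() with ndigits arg returns float

float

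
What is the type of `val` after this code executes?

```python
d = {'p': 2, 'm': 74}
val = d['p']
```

Accessing dict[str, int] with key 'p' returns int value 2

int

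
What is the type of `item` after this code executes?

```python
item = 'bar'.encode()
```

str.encode() returns bytes

bytes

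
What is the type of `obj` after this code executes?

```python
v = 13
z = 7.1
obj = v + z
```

int + float returns float (13 + 7.1 = 20.1)

float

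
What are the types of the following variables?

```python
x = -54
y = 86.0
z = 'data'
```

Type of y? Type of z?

y is float; z is str

float, str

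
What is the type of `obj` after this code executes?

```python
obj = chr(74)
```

chr() returns str (single character)

str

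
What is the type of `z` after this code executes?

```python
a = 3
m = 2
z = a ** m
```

int ** positive int returns int (3 ** 2 = 9)

int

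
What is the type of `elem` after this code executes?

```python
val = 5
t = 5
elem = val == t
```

Equality comparison returns bool

bool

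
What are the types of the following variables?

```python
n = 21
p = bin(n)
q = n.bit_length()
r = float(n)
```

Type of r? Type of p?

float() returns float; bin() returns str

float, str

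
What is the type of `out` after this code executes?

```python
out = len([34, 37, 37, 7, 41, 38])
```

len() always returns int

int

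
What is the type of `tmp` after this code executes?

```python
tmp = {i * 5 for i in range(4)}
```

A set comprehension {expr for x in iterable} produces a set

set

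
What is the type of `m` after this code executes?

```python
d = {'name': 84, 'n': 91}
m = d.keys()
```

.keys() returns a dict_keys view object

dict_keys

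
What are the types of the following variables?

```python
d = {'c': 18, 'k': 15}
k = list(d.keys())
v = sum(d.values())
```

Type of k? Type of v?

list(...) returns list; sum of int values returns int

list, int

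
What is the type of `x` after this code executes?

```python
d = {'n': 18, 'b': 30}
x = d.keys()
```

.keys() returns a dict_keys view object

dict_keys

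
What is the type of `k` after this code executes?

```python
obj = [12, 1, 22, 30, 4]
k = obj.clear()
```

list.clear() returns None

NoneType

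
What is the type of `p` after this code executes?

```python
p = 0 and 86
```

'and' returns the first falsy value (0, which is int)

int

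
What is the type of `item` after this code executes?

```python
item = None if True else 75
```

Ternary: condition is True, if branch (None) taken → NoneType

NoneType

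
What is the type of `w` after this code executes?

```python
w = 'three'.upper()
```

str.upper() returns str

str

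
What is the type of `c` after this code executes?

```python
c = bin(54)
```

bin() returns str representation

str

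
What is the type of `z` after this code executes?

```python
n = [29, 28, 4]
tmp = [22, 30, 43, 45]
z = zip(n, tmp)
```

zip() returns a zip iterator object

zip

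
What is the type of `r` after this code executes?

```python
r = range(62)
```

range() returns a range object

range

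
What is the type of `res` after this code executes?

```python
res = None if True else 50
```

Ternary: condition is True, if branch (None) taken → NoneType

NoneType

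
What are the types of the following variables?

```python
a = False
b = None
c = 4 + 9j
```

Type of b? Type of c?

b is NoneType; c is complex

NoneType, complex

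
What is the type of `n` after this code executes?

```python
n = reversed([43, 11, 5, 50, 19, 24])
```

reversed() on a list returns a list_reverseiterator

list_reverseiterator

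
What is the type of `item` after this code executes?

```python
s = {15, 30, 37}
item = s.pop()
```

Popping from a set of ints returns int

int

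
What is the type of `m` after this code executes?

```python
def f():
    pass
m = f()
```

A function with no return statement returns None

NoneType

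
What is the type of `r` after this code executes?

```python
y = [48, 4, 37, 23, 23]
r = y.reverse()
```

list.reverse() returns None

NoneType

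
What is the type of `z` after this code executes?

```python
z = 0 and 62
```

'and' returns the first falsy value (0, which is int)

int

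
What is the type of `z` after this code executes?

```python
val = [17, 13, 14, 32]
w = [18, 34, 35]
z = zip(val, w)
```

zip() returns a zip iterator object

zip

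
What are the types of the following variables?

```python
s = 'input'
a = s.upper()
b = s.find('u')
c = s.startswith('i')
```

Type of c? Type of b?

str.startswith() returns bool; str.find() returns int

bool, int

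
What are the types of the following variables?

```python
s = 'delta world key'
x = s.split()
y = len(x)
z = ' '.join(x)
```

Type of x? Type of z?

str.split() returns list; str.join() returns str

list, str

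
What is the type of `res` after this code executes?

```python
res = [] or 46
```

'or' returns first truthy value (46, which is int)

int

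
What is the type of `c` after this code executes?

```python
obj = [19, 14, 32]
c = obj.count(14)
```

list.count() returns int

int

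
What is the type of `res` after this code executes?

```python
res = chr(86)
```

chr() returns str (single character)

str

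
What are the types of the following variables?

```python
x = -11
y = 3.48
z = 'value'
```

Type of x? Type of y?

x is int; y is float

int, float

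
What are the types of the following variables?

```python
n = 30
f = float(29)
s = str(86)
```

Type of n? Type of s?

n is int; s is str

int, str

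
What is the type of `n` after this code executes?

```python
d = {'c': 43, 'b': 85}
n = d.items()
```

dict.items() returns a dict_items view

dict_items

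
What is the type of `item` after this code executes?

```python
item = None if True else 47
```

Ternary: condition is True, if branch (None) taken → NoneType

NoneType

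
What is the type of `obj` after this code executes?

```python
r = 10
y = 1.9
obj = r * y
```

int * float returns float (10 * 1.9 = 19.0)

float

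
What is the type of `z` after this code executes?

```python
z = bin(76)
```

bin() returns str representation

str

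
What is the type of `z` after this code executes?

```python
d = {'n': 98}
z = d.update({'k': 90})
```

dict.update() returns None

NoneType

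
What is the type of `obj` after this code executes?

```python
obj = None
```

None has type NoneType

NoneType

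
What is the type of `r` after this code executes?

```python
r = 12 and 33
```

'and' returns the last value when all truthy (33, which is int)

int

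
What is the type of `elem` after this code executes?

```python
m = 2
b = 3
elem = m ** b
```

int ** positive int returns int (2 ** 3 = 8)

int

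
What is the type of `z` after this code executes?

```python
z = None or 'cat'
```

'or' with None returns the other value ('cat', str)

str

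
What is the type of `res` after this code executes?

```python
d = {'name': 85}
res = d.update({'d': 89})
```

dict.update() returns None

NoneType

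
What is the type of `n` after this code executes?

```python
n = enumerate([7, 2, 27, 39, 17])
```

enumerate() returns an enumerate iterator object

enumerate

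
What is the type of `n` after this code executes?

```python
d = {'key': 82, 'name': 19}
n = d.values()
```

.values() returns a dict_values view object

dict_values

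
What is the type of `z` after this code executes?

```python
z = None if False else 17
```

Ternary: condition is False, else branch (17) taken → int

int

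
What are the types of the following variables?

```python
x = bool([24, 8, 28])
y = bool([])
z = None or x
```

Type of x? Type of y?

bool() returns bool; bool() returns bool

bool, bool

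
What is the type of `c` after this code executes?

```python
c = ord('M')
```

ord() returns int (Unicode code point)

int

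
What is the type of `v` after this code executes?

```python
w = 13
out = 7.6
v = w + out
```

int + float returns float (13 + 7.6 = 20.6)

float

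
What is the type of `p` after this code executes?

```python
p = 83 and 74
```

'and' returns the last value when all truthy (74, which is int)

int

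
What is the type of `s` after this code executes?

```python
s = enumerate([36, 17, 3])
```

enumerate() returns an enumerate iterator object

enumerate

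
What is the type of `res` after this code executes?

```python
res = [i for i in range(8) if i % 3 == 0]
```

A list comprehension [...] produces a list

list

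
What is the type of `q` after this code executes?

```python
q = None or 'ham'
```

'or' with None returns the other value ('ham', str)

str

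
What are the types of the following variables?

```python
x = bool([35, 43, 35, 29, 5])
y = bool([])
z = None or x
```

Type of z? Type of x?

None or <bool> returns the bool; bool() returns bool

bool, bool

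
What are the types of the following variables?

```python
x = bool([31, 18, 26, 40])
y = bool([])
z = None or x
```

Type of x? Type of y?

bool() returns bool; bool() returns bool

bool, bool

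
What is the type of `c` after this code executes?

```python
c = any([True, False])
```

any() returns bool

bool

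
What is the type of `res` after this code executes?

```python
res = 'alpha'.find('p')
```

str.find() returns int (index, or -1)

int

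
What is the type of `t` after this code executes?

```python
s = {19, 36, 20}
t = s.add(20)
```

set.add() returns None (mutates in place)

NoneType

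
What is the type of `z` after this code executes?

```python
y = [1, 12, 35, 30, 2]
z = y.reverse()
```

list.reverse() returns None

NoneType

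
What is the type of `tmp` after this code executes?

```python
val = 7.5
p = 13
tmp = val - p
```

float - int returns float (7.5 - 13 = -5.5)

float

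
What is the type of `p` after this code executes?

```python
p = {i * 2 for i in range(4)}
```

A set comprehension {expr for x in iterable} produces a set

set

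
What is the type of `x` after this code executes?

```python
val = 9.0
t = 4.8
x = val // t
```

float // float returns float (floor division preserves float type)

float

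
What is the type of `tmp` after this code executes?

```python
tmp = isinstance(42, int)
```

isinstance() returns bool

bool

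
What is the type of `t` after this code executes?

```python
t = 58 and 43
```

'and' returns the last value when all truthy (43, which is int)

int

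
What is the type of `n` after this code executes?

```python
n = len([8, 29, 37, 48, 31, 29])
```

len() always returns int

int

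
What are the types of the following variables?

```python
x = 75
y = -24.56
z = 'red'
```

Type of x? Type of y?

x is int; y is float

int, float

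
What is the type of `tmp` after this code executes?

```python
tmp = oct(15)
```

oct() returns str representation

str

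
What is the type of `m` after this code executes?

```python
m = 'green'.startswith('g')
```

str.startswith() returns bool

bool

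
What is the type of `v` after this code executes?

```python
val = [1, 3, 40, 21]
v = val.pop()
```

list.pop() returns the popped element (int here)

int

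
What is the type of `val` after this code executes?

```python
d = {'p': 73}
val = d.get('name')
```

dict.get() returns None when key 'name' is not found and no default given

NoneType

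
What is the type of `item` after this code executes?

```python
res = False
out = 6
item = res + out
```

bool + int returns int (False is 0, so 0 + 6 = 6)

int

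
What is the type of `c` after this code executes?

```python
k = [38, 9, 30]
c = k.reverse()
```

list.reverse() returns None

NoneType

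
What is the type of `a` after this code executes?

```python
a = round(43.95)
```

round() with no ndigits arg returns int

int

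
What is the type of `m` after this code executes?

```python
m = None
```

None has type NoneType

NoneType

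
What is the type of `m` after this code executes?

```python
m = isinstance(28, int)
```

isinstance() returns bool

bool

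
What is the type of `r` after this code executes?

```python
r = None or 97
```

'or' with None returns the other value (97, int)

int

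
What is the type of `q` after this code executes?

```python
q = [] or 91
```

'or' returns first truthy value (91, which is int)

int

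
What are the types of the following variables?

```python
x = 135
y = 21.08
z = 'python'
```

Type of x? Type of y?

x is int; y is float

int, float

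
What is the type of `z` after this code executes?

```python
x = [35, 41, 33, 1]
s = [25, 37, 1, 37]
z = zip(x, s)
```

zip() returns a zip iterator object

zip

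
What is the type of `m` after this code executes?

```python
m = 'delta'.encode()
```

str.encode() returns bytes

bytes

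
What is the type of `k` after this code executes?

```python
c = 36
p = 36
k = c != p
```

Comparison operators return bool

bool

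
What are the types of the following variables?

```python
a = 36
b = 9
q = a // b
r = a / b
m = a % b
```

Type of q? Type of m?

int // int returns int; int % int returns int

int, int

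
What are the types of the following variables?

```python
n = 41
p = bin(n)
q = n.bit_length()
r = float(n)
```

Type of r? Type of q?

float() returns float; int.bit_length() returns int

float, int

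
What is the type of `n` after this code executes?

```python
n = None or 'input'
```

'or' with None returns the other value ('input', str)

str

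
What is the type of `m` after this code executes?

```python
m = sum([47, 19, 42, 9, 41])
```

sum() of ints returns int

int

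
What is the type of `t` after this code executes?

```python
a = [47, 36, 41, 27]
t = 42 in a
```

'in' operator returns bool

bool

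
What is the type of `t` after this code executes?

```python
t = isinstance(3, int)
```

isinstance() returns bool

bool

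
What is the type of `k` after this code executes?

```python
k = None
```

None has type NoneType

NoneType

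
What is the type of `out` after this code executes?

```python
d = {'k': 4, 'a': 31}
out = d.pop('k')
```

dict.pop() returns the value (int)

int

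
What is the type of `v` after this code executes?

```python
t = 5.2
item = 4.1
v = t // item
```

float // float returns float (floor division preserves float type)

float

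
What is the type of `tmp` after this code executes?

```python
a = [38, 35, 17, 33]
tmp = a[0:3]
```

Slicing a list always returns a list

list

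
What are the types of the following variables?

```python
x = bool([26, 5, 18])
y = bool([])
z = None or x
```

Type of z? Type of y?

None or <bool> returns the bool; bool() returns bool

bool, bool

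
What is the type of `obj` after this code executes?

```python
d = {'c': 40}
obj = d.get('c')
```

dict.get() returns the value (int) when key is found

int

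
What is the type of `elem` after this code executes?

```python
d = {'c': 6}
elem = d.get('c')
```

dict.get() returns the value (int) when key is found

int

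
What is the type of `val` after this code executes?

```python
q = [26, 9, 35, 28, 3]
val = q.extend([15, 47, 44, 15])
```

list.extend() returns None

NoneType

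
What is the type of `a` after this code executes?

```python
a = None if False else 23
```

Ternary: condition is False, else branch (23) taken → int

int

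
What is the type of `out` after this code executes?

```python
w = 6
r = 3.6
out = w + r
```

int + float returns float (6 + 3.6 = 9.6)

float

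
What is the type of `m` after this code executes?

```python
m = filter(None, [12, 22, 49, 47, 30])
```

filter() returns a filter iterator object

filter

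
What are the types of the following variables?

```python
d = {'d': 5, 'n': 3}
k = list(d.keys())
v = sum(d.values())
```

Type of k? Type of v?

list(...) returns list; sum of int values returns int

list, int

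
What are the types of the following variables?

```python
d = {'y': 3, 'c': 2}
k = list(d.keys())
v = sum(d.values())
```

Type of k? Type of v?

list(...) returns list; sum of int values returns int

list, int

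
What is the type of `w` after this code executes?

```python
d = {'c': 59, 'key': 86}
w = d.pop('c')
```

dict.pop() returns the value (int)

int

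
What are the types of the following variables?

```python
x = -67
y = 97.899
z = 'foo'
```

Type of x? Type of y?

x is int; y is float

int, float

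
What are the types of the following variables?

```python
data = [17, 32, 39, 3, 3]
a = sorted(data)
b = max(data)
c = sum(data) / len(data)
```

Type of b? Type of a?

max of ints returns int; sorted() returns list

int, list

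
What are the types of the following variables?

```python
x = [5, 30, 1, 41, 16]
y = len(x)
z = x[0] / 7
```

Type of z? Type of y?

int / int returns float; len() returns int

float, int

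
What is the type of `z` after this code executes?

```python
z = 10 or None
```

'or' returns first truthy value (10, int)

int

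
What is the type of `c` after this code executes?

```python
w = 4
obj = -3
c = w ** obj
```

int ** negative int returns float

float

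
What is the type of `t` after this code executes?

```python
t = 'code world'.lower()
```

str.lower() returns str

str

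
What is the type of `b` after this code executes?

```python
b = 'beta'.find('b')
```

str.find() returns int (index, or -1)

int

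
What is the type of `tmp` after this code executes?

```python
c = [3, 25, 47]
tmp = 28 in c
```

'in' operator returns bool

bool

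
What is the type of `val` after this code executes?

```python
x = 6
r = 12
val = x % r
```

int % int returns int (6 % 12 = 6)

int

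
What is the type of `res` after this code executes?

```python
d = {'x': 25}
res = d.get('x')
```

dict.get() returns the value (int) when key is found

int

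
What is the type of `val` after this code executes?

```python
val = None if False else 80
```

Ternary: condition is False, else branch (80) taken → int

int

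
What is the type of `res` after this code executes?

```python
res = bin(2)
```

bin() returns str representation

str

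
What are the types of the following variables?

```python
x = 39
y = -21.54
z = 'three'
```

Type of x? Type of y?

x is int; y is float

int, float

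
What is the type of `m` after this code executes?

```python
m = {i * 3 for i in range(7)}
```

A set comprehension {expr for x in iterable} produces a set

set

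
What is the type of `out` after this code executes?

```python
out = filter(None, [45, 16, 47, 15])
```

filter() returns a filter iterator object

filter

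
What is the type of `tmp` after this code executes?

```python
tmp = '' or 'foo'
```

'or' returns first truthy value ('foo', which is str)

str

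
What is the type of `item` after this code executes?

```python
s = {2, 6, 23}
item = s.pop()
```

Popping from a set of ints returns int

int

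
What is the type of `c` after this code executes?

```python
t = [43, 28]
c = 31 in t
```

'in' operator returns bool

bool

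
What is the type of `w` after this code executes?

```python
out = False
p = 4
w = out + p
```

bool + int returns int (False is 0, so 0 + 4 = 4)

int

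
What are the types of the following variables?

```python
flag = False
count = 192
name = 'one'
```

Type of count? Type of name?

count is int; name is str

int, str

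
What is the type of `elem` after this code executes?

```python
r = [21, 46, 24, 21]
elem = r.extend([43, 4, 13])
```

list.extend() returns None

NoneType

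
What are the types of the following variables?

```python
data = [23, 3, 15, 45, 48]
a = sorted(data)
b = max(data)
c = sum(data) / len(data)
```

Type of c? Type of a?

int / int returns float; sorted() returns list

float, list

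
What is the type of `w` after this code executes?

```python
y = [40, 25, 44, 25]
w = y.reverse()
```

list.reverse() returns None

NoneType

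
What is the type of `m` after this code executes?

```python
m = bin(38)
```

bin() returns str representation

str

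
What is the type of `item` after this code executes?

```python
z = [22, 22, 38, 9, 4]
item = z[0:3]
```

Slicing a list always returns a list

list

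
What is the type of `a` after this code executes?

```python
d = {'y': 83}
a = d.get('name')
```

dict.get() returns None when key 'name' is not found and no default given

NoneType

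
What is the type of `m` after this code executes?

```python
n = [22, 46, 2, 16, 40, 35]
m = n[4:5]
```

Slicing a list always returns a list

list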